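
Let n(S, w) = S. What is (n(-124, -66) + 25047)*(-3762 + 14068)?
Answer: 256856438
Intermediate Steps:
(n(-124, -66) + 25047)*(-3762 + 14068) = (-124 + 25047)*(-3762 + 14068) = 24923*10306 = 256856438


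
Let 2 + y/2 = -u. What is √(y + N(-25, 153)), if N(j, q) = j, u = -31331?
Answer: √62633 ≈ 250.27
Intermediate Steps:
y = 62658 (y = -4 + 2*(-1*(-31331)) = -4 + 2*31331 = -4 + 62662 = 62658)
√(y + N(-25, 153)) = √(62658 - 25) = √62633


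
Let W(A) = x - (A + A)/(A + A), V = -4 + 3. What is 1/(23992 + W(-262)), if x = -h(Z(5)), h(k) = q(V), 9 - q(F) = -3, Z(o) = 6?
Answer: 1/23979 ≈ 4.1703e-5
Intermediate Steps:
V = -1
q(F) = 12 (q(F) = 9 - 1*(-3) = 9 + 3 = 12)
h(k) = 12
x = -12 (x = -1*12 = -12)
W(A) = -13 (W(A) = -12 - (A + A)/(A + A) = -12 - 2*A/(2*A) = -12 - 2*A*1/(2*A) = -12 - 1*1 = -12 - 1 = -13)
1/(23992 + W(-262)) = 1/(23992 - 13) = 1/23979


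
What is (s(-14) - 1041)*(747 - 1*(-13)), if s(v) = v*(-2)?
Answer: -769880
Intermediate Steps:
s(v) = -2*v
(s(-14) - 1041)*(747 - 1*(-13)) = (-2*(-14) - 1041)*(747 - 1*(-13)) = (28 - 1041)*(747 + 13) = -1013*760 = -769880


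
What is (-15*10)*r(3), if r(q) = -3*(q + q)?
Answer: 2700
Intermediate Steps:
r(q) = -6*q
(-15*10)*r(3) = (-15*10)*(-6*3) = -150*(-18) = 2700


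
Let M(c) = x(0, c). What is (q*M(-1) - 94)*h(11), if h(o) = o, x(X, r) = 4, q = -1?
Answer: -1078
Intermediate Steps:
M(c) = 4
(q*M(-1) - 94)*h(11) = (-1*4 - 94)*11 = (-4 - 94)*11 = -98*11 = -1078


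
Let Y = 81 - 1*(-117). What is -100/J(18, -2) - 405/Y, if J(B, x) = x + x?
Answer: 505/22 ≈ 22.955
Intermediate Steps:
J(B, x) = 2*x
Y = 198 (Y = 81 + 117 = 198)
-100/J(18, -2) - 405/Y = -100/(2*(-2)) - 405/198 = -100/(-4) - 405*1/198 = -100*(-1/4) - 45/22 = 25 - 45/22 = 505/22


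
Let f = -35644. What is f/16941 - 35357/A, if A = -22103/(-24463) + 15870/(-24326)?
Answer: -178226124440553749/1265914259844 ≈ -1.4079e+5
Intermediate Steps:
A = 74724884/297543469 (A = -22103*(-1/24463) + 15870*(-1/24326) = 22103/24463 - 7935/12163 = 74724884/297543469 ≈ 0.25114)
f/16941 - 35357/A = -35644/16941 - 35357/74724884/297543469 = -35644*1/16941 - 35357*297543469/74724884 = -35644/16941 - 10520244433433/74724884 = -178226124440553749/1265914259844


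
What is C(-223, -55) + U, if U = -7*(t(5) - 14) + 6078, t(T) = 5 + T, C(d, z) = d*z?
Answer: 18371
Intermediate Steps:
U = 6106 (U = -7*((5 + 5) - 14) + 6078 = -7*(10 - 14) + 6078 = -7*(-4) + 6078 = 28 + 6078 = 6106)
C(-223, -55) + U = -223*(-55) + 6106 = 12265 + 6106 = 18371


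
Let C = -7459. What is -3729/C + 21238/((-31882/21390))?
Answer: -1694180874201/118903919 ≈ -14248.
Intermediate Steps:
-3729/C + 21238/((-31882/21390)) = -3729/(-7459) + 21238/((-31882/21390)) = -3729*(-1/7459) + 21238/((-31882*1/21390)) = 3729/7459 + 21238/(-15941/10695) = 3729/7459 + 21238*(-10695/15941) = 3729/7459 - 227140410/15941 = -1694180874201/118903919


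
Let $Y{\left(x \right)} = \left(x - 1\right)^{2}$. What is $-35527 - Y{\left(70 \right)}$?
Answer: $-40288$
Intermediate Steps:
$Y{\left(x \right)} = \left(-1 + x\right)^{2}$
$-35527 - Y{\left(70 \right)} = -35527 - \left(-1 + 70\right)^{2} = -35527 - 69^{2} = -35527 - 4761 = -40288$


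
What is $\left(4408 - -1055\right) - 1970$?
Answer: $3493$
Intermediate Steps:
$\left(4408 - -1055\right) - 1970 = \left(4408 + 1055\right) - 1970 = 5463 - 1970 = 3493$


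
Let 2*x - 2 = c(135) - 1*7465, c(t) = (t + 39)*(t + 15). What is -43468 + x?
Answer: -68299/2 ≈ -34150.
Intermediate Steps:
c(t) = (15 + t)*(39 + t) (c(t) = (39 + t)*(15 + t) = (15 + t)*(39 + t))
x = 18637/2 (x = 1 + ((585 + 135² + 54*135) - 1*7465)/2 = 1 + ((585 + 18225 + 7290) - 7465)/2 = 1 + (26100 - 7465)/2 = 1 + (½)*18635 = 1 + 18635/2 = 18637/2 ≈ 9318.5)
-43468 + x = -43468 + 18637/2 = -68299/2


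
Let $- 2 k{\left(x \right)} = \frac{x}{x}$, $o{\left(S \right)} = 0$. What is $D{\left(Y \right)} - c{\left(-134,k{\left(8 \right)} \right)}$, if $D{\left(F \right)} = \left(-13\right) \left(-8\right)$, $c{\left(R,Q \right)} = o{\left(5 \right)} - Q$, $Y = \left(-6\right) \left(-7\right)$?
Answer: $\frac{207}{2} \approx 103.5$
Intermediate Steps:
$Y = 42$
$k{\left(x \right)} = - \frac{1}{2}$ ($k{\left(x \right)} = - \frac{x \frac{1}{x}}{2} = \left(- \frac{1}{2}\right) 1 = - \frac{1}{2}$)
$c{\left(R,Q \right)} = - Q$ ($c{\left(R,Q \right)} = 0 - Q = - Q$)
$D{\left(F \right)} = 104$
$D{\left(Y \right)} - c{\left(-134,k{\left(8 \right)} \right)} = 104 - \left(-1\right) \left(- \frac{1}{2}\right) = 104 - \frac{1}{2} = \frac{207}{2}$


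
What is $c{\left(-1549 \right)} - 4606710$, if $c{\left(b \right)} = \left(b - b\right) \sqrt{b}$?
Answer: $-4606710$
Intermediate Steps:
$c{\left(b \right)} = 0$ ($c{\left(b \right)} = 0 \sqrt{b} = 0$)
$c{\left(-1549 \right)} - 4606710 = 0 - 4606710 = -4606710$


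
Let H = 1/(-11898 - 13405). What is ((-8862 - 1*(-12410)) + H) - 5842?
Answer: -58045083/25303 ≈ -2294.0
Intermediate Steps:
H = -1/25303 (H = 1/(-25303) = -1/25303 ≈ -3.9521e-5)
((-8862 - 1*(-12410)) + H) - 5842 = ((-8862 - 1*(-12410)) - 1/25303) - 5842 = ((-8862 + 12410) - 1/25303) - 5842 = (3548 - 1/25303) - 5842 = 89775043/25303 - 5842 = -58045083/25303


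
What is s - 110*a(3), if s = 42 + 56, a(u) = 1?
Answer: -12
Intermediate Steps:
s = 98
s - 110*a(3) = 98 - 110*1 = 98 - 110 = -12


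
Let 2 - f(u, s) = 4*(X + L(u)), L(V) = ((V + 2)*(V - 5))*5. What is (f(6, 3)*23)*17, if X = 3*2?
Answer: -71162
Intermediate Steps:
L(V) = 5*(-5 + V)*(2 + V) (L(V) = ((2 + V)*(-5 + V))*5 = ((-5 + V)*(2 + V))*5 = 5*(-5 + V)*(2 + V))
X = 6
f(u, s) = 178 - 20*u² + 60*u (f(u, s) = 2 - 4*(6 + (-50 - 15*u + 5*u²)) = 2 - 4*(-44 - 15*u + 5*u²) = 2 - (-176 - 60*u + 20*u²) = 2 + (176 - 20*u² + 60*u) = 178 - 20*u² + 60*u)
(f(6, 3)*23)*17 = ((178 - 20*6² + 60*6)*23)*17 = ((178 - 20*36 + 360)*23)*17 = ((178 - 720 + 360)*23)*17 = -182*23*17 = -4186*17 = -71162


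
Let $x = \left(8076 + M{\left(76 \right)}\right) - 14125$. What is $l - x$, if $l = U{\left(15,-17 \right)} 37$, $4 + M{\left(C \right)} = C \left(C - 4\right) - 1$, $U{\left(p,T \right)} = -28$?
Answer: $-454$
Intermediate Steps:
$M{\left(C \right)} = -5 + C \left(-4 + C\right)$ ($M{\left(C \right)} = -4 + \left(C \left(C - 4\right) - 1\right) = -4 + \left(C \left(-4 + C\right) - 1\right) = -4 + \left(-1 + C \left(-4 + C\right)\right) = -5 + C \left(-4 + C\right)$)
$x = -582$ ($x = \left(8076 - \left(309 - 5776\right)\right) - 14125 = \left(8076 - -5467\right) - 14125 = \left(8076 + 5467\right) - 14125 = 13543 - 14125 = -582$)
$l = -1036$ ($l = \left(-28\right) 37 = -1036$)
$l - x = -1036 - -582 = -1036 + 582 = -454$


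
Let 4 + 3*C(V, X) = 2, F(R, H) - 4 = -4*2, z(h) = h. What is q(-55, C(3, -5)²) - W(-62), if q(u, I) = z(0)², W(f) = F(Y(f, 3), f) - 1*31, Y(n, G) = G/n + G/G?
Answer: 35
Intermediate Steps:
Y(n, G) = 1 + G/n (Y(n, G) = G/n + 1 = 1 + G/n)
F(R, H) = -4 (F(R, H) = 4 - 4*2 = 4 - 8 = -4)
C(V, X) = -⅔ (C(V, X) = -4/3 + (⅓)*2 = -4/3 + ⅔ = -⅔)
W(f) = -35 (W(f) = -4 - 1*31 = -4 - 31 = -35)
q(u, I) = 0 (q(u, I) = 0² = 0)
q(-55, C(3, -5)²) - W(-62) = 0 - 1*(-35) = 0 + 35 = 35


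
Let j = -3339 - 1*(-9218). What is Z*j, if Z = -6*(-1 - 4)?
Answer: 176370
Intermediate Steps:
Z = 30 (Z = -6*(-5) = 30)
j = 5879 (j = -3339 + 9218 = 5879)
Z*j = 30*5879 = 176370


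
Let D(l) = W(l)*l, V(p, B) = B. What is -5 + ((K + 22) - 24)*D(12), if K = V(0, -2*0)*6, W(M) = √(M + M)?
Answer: -5 - 48*√6 ≈ -122.58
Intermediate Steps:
W(M) = √2*√M (W(M) = √(2*M) = √2*√M)
K = 0 (K = -2*0*6 = 0*6 = 0)
D(l) = √2*l^(3/2) (D(l) = (√2*√l)*l = √2*l^(3/2))
-5 + ((K + 22) - 24)*D(12) = -5 + ((0 + 22) - 24)*(√2*12^(3/2)) = -5 + (22 - 24)*(√2*(24*√3)) = -5 - 48*√6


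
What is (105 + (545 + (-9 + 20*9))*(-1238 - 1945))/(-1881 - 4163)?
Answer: 2278923/6044 ≈ 377.06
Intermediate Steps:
(105 + (545 + (-9 + 20*9))*(-1238 - 1945))/(-1881 - 4163) = (105 + (545 + (-9 + 180))*(-3183))/(-6044) = (105 + (545 + 171)*(-3183))*(-1/6044) = (105 + 716*(-3183))*(-1/6044) = (105 - 2279028)*(-1/6044) = -2278923*(-1/6044) = 2278923/6044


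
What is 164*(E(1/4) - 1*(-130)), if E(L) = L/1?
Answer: 21361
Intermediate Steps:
E(L) = L (E(L) = L*1 = L)
164*(E(1/4) - 1*(-130)) = 164*(1/4 - 1*(-130)) = 164*(¼ + 130) = 164*(521/4) = 21361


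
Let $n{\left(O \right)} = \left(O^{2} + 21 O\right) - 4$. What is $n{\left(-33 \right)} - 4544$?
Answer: $-4152$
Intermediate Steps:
$n{\left(O \right)} = -4 + O^{2} + 21 O$
$n{\left(-33 \right)} - 4544 = \left(-4 + \left(-33\right)^{2} + 21 \left(-33\right)\right) - 4544 = \left(-4 + 1089 - 693\right) - 4544 = 392 - 4544 = -4152$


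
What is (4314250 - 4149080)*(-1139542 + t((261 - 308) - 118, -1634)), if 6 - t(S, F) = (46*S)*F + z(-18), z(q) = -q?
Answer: -2236668384380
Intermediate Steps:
t(S, F) = -12 - 46*F*S (t(S, F) = 6 - ((46*S)*F - 1*(-18)) = 6 - (46*F*S + 18) = 6 - (18 + 46*F*S) = 6 + (-18 - 46*F*S) = -12 - 46*F*S)
(4314250 - 4149080)*(-1139542 + t((261 - 308) - 118, -1634)) = (4314250 - 4149080)*(-1139542 + (-12 - 46*(-1634)*((261 - 308) - 118))) = 165170*(-1139542 + (-12 - 46*(-1634)*(-47 - 118))) = 165170*(-1139542 + (-12 - 46*(-1634)*(-165))) = 165170*(-1139542 + (-12 - 12402060)) = 165170*(-1139542 - 12402072) = 165170*(-13541614) = -2236668384380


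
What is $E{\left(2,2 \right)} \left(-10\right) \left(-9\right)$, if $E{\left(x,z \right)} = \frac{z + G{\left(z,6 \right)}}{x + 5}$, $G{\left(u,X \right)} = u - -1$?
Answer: $\frac{450}{7} \approx 64.286$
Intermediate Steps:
$G{\left(u,X \right)} = 1 + u$ ($G{\left(u,X \right)} = u + 1 = 1 + u$)
$E{\left(x,z \right)} = \frac{1 + 2 z}{5 + x}$ ($E{\left(x,z \right)} = \frac{z + \left(1 + z\right)}{x + 5} = \frac{1 + 2 z}{5 + x}$)
$E{\left(2,2 \right)} \left(-10\right) \left(-9\right) = \frac{1 + 2 \cdot 2}{5 + 2} \left(-10\right) \left(-9\right) = \frac{1 + 4}{7} \left(-10\right) \left(-9\right) = \frac{1}{7} \cdot 5 \left(-10\right) \left(-9\right) = \frac{5}{7} \left(-10\right) \left(-9\right) = \left(- \frac{50}{7}\right) \left(-9\right) = \frac{450}{7}$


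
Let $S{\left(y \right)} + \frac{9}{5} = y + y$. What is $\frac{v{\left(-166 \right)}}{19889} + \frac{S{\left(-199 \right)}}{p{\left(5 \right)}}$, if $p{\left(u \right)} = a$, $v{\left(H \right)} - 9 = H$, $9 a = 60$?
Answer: $- \frac{119290033}{1988900} \approx -59.978$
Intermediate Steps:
$a = \frac{20}{3}$ ($a = \frac{1}{9} \cdot 60 = \frac{20}{3} \approx 6.6667$)
$S{\left(y \right)} = - \frac{9}{5} + 2 y$ ($S{\left(y \right)} = - \frac{9}{5} + \left(y + y\right) = - \frac{9}{5} + 2 y$)
$v{\left(H \right)} = 9 + H$
$p{\left(u \right)} = \frac{20}{3}$
$\frac{v{\left(-166 \right)}}{19889} + \frac{S{\left(-199 \right)}}{p{\left(5 \right)}} = \frac{9 - 166}{19889} + \frac{- \frac{9}{5} + 2 \left(-199\right)}{\frac{20}{3}} = \left(-157\right) \frac{1}{19889} + \left(- \frac{9}{5} - 398\right) \frac{3}{20} = - \frac{157}{19889} - \frac{5997}{100} = - \frac{119290033}{1988900}$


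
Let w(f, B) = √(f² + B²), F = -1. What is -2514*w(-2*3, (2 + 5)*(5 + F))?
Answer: -5028*√205 ≈ -71990.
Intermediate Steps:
w(f, B) = √(B² + f²)
-2514*w(-2*3, (2 + 5)*(5 + F)) = -2514*√(((2 + 5)*(5 - 1))² + (-2*3)²) = -2514*√((7*4)² + (-6)²) = -2514*√(28² + 36) = -2514*√(784 + 36) = -5028*√205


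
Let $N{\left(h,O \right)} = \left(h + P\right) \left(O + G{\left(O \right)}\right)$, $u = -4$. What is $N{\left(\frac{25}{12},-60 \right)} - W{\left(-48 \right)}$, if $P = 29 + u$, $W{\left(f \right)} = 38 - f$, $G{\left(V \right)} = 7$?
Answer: $- \frac{18257}{12} \approx -1521.4$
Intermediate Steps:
$P = 25$ ($P = 29 - 4 = 25$)
$N{\left(h,O \right)} = \left(7 + O\right) \left(25 + h\right)$ ($N{\left(h,O \right)} = \left(h + 25\right) \left(O + 7\right) = \left(25 + h\right) \left(7 + O\right) = \left(7 + O\right) \left(25 + h\right)$)
$N{\left(\frac{25}{12},-60 \right)} - W{\left(-48 \right)} = \left(175 + 7 \cdot \frac{25}{12} + 25 \left(-60\right) - 60 \cdot \frac{25}{12}\right) - \left(38 - -48\right) = \left(175 + 7 \cdot 25 \cdot \frac{1}{12} - 1500 - 60 \cdot 25 \cdot \frac{1}{12}\right) - \left(38 + 48\right) = \left(175 + 7 \cdot \frac{25}{12} - 1500 - 125\right) - 86 = \left(175 + \frac{175}{12} - 1500 - 125\right) - 86 = - \frac{17225}{12} - 86 = - \frac{18257}{12}$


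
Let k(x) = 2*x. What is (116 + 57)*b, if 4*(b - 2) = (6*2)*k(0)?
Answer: 346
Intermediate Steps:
b = 2 (b = 2 + ((6*2)*(2*0))/4 = 2 + (12*0)/4 = 2 + (1/4)*0 = 2 + 0 = 2)
(116 + 57)*b = (116 + 57)*2 = 173*2 = 346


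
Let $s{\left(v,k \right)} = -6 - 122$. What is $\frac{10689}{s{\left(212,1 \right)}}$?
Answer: $- \frac{10689}{128} \approx -83.508$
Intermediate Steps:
$s{\left(v,k \right)} = -128$
$\frac{10689}{s{\left(212,1 \right)}} = \frac{10689}{-128} = 10689 \left(- \frac{1}{128}\right) = - \frac{10689}{128}$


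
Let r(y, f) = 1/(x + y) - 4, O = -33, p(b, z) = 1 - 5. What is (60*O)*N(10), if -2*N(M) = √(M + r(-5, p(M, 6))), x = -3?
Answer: 495*√94/2 ≈ 2399.6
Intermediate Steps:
p(b, z) = -4
r(y, f) = -4 + 1/(-3 + y) (r(y, f) = 1/(-3 + y) - 4 = -4 + 1/(-3 + y))
N(M) = -√(-33/8 + M)/2 (N(M) = -√(M + (13 - 4*(-5))/(-3 - 5))/2 = -√(M + (13 + 20)/(-8))/2 = -√(M - ⅛*33)/2 = -√(M - 33/8)/2 = -√(-33/8 + M)/2)
(60*O)*N(10) = (60*(-33))*(-√(-66 + 16*10)/8) = -(-495)*√(-66 + 160)/2 = -(-495)*√94/2 = 495*√94/2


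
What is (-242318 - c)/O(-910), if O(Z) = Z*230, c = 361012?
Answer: 663/230 ≈ 2.8826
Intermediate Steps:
O(Z) = 230*Z
(-242318 - c)/O(-910) = (-242318 - 1*361012)/((230*(-910))) = (-242318 - 361012)/(-209300) = -603330*(-1/209300) = 663/230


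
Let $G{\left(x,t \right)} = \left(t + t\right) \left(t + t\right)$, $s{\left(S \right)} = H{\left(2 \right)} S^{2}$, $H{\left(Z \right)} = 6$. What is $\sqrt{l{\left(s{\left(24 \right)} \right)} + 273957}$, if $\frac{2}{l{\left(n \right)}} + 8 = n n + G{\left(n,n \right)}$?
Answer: $\frac{\sqrt{61065686901955911827}}{14929918} \approx 523.41$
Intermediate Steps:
$s{\left(S \right)} = 6 S^{2}$
$G{\left(x,t \right)} = 4 t^{2}$ ($G{\left(x,t \right)} = 2 t 2 t = 4 t^{2}$)
$l{\left(n \right)} = \frac{2}{-8 + 5 n^{2}}$ ($l{\left(n \right)} = \frac{2}{-8 + \left(n n + 4 n^{2}\right)} = \frac{2}{-8 + \left(n^{2} + 4 n^{2}\right)} = \frac{2}{-8 + 5 n^{2}}$)
$\sqrt{l{\left(s{\left(24 \right)} \right)} + 273957} = \sqrt{\frac{2}{-8 + 5 \left(6 \cdot 24^{2}\right)^{2}} + 273957} = \sqrt{\frac{2}{-8 + 5 \left(6 \cdot 576\right)^{2}} + 273957} = \sqrt{\frac{2}{-8 + 5 \cdot 3456^{2}} + 273957} = \sqrt{\frac{2}{-8 + 5 \cdot 11943936} + 273957} = \sqrt{\frac{2}{-8 + 59719680} + 273957} = \sqrt{\frac{2}{59719672} + 273957} = \sqrt{2 \cdot \frac{1}{59719672} + 273957} = \sqrt{\frac{1}{29859836} + 273957} = \sqrt{\frac{8180311091053}{29859836}} = \frac{\sqrt{61065686901955911827}}{14929918}$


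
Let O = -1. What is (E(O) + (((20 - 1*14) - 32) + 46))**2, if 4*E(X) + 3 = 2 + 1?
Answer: 400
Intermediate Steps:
E(X) = 0 (E(X) = -3/4 + (2 + 1)/4 = -3/4 + (1/4)*3 = -3/4 + 3/4 = 0)
(E(O) + (((20 - 1*14) - 32) + 46))**2 = (0 + (((20 - 1*14) - 32) + 46))**2 = (0 + (((20 - 14) - 32) + 46))**2 = (0 + ((6 - 32) + 46))**2 = (0 + (-26 + 46))**2 = (0 + 20)**2 = 20**2 = 400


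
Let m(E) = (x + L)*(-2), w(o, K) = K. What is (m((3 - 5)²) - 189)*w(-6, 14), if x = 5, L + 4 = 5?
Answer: -2814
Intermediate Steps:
L = 1 (L = -4 + 5 = 1)
m(E) = -12 (m(E) = (5 + 1)*(-2) = 6*(-2) = -12)
(m((3 - 5)²) - 189)*w(-6, 14) = (-12 - 189)*14 = -201*14 = -2814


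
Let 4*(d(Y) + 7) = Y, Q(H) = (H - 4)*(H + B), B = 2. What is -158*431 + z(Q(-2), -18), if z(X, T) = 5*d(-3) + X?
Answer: -272547/4 ≈ -68137.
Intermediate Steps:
Q(H) = (-4 + H)*(2 + H) (Q(H) = (H - 4)*(H + 2) = (-4 + H)*(2 + H))
d(Y) = -7 + Y/4
z(X, T) = -155/4 + X (z(X, T) = 5*(-7 + (¼)*(-3)) + X = 5*(-7 - ¾) + X = 5*(-31/4) + X = -155/4 + X)
-158*431 + z(Q(-2), -18) = -158*431 + (-155/4 + (-8 + (-2)² - 2*(-2))) = -68098 + (-155/4 + (-8 + 4 + 4)) = -68098 + (-155/4 + 0) = -68098 - 155/4 = -272547/4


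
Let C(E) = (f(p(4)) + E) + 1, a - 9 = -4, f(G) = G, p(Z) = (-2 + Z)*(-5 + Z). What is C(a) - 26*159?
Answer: -4130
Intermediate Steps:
p(Z) = (-5 + Z)*(-2 + Z)
a = 5 (a = 9 - 4 = 5)
C(E) = -1 + E (C(E) = ((10 + 4² - 7*4) + E) + 1 = ((10 + 16 - 28) + E) + 1 = (-2 + E) + 1 = -1 + E)
C(a) - 26*159 = (-1 + 5) - 26*159 = 4 - 4134 = -4130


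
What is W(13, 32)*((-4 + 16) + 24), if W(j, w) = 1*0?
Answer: 0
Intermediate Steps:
W(j, w) = 0
W(13, 32)*((-4 + 16) + 24) = 0*((-4 + 16) + 24) = 0*(12 + 24) = 0*36 = 0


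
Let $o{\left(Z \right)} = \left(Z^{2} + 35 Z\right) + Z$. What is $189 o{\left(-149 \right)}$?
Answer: $3182193$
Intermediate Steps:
$o{\left(Z \right)} = Z^{2} + 36 Z$
$189 o{\left(-149 \right)} = 189 \left(- 149 \left(36 - 149\right)\right) = 189 \left(\left(-149\right) \left(-113\right)\right) = 189 \cdot 16837 = 3182193$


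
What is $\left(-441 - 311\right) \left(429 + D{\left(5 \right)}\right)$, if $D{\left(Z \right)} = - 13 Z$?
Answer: $-273728$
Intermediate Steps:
$\left(-441 - 311\right) \left(429 + D{\left(5 \right)}\right) = \left(-441 - 311\right) \left(429 - 65\right) = - 752 \left(429 - 65\right) = \left(-752\right) 364 = -273728$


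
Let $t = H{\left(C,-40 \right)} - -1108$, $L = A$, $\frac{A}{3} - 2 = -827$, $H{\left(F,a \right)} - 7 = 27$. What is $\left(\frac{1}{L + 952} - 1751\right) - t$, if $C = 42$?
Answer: $- \frac{4406040}{1523} \approx -2893.0$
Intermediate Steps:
$H{\left(F,a \right)} = 34$ ($H{\left(F,a \right)} = 7 + 27 = 34$)
$A = -2475$ ($A = 6 + 3 \left(-827\right) = 6 - 2481 = -2475$)
$L = -2475$
$t = 1142$ ($t = 34 - -1108 = 34 + 1108 = 1142$)
$\left(\frac{1}{L + 952} - 1751\right) - t = \left(\frac{1}{-2475 + 952} - 1751\right) - 1142 = \left(\frac{1}{-1523} - 1751\right) - 1142 = \left(- \frac{1}{1523} - 1751\right) - 1142 = - \frac{2666774}{1523} - 1142 = - \frac{4406040}{1523}$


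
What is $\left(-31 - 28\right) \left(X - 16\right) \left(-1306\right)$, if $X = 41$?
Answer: $1926350$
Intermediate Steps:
$\left(-31 - 28\right) \left(X - 16\right) \left(-1306\right) = \left(-31 - 28\right) \left(41 - 16\right) \left(-1306\right) = \left(-59\right) 25 \left(-1306\right) = \left(-1475\right) \left(-1306\right) = 1926350$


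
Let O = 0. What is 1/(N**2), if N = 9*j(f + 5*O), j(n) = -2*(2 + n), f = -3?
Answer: 1/324 ≈ 0.0030864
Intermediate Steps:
j(n) = -4 - 2*n
N = 18 (N = 9*(-4 - 2*(-3 + 5*0)) = 9*(-4 - 2*(-3 + 0)) = 9*(-4 - 2*(-3)) = 9*(-4 + 6) = 9*2 = 18)
1/(N**2) = 1/(18**2) = 1/324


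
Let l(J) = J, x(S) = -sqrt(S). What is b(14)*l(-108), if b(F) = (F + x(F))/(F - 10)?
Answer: -378 + 27*sqrt(14) ≈ -276.98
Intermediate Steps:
b(F) = (F - sqrt(F))/(-10 + F) (b(F) = (F - sqrt(F))/(F - 10) = (F - sqrt(F))/(-10 + F))
b(14)*l(-108) = ((14 - sqrt(14))/(-10 + 14))*(-108) = ((14 - sqrt(14))/4)*(-108) = (7/2 - sqrt(14)/4)*(-108) = -378 + 27*sqrt(14)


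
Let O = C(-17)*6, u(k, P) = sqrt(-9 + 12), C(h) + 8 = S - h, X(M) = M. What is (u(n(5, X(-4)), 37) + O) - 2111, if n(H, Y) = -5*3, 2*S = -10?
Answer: -2087 + sqrt(3) ≈ -2085.3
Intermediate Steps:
S = -5 (S = (1/2)*(-10) = -5)
C(h) = -13 - h (C(h) = -8 + (-5 - h) = -13 - h)
n(H, Y) = -15
u(k, P) = sqrt(3)
O = 24 (O = (-13 - 1*(-17))*6 = (-13 + 17)*6 = 4*6 = 24)
(u(n(5, X(-4)), 37) + O) - 2111 = (sqrt(3) + 24) - 2111 = (24 + sqrt(3)) - 2111 = -2087 + sqrt(3)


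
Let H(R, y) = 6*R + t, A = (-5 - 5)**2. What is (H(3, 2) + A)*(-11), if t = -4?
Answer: -1254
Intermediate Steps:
A = 100 (A = (-10)**2 = 100)
H(R, y) = -4 + 6*R (H(R, y) = 6*R - 4 = -4 + 6*R)
(H(3, 2) + A)*(-11) = ((-4 + 6*3) + 100)*(-11) = ((-4 + 18) + 100)*(-11) = (14 + 100)*(-11) = 114*(-11) = -1254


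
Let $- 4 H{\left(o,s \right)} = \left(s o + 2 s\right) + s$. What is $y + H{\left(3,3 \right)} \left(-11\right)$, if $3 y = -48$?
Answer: $\frac{67}{2} \approx 33.5$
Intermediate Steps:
$H{\left(o,s \right)} = - \frac{3 s}{4} - \frac{o s}{4}$ ($H{\left(o,s \right)} = - \frac{\left(s o + 2 s\right) + s}{4} = - \frac{\left(o s + 2 s\right) + s}{4} = - \frac{\left(2 s + o s\right) + s}{4} = - \frac{3 s + o s}{4} = - \frac{3 s}{4} - \frac{o s}{4}$)
$y = -16$ ($y = \frac{1}{3} \left(-48\right) = -16$)
$y + H{\left(3,3 \right)} \left(-11\right) = -16 + \left(- \frac{1}{4}\right) 3 \left(3 + 3\right) \left(-11\right) = -16 + \left(- \frac{1}{4}\right) 3 \cdot 6 \left(-11\right) = -16 - - \frac{99}{2} = -16 + \frac{99}{2} = \frac{67}{2}$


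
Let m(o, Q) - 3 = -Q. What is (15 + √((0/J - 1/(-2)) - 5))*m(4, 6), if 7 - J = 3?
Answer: -45 - 9*I*√2/2 ≈ -45.0 - 6.364*I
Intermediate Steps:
J = 4 (J = 7 - 1*3 = 7 - 3 = 4)
m(o, Q) = 3 - Q
(15 + √((0/J - 1/(-2)) - 5))*m(4, 6) = (15 + √((0/4 - 1/(-2)) - 5))*(3 - 1*6) = (15 + √((0*(¼) - 1*(-½)) - 5))*(3 - 6) = (15 + √((0 + ½) - 5))*(-3) = (15 + √(½ - 5))*(-3) = (15 + √(-9/2))*(-3) = (15 + 3*I*√2/2)*(-3) = -45 - 9*I*√2/2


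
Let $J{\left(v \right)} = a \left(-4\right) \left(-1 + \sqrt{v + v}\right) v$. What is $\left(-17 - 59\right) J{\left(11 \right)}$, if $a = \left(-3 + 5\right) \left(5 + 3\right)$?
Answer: $-53504 + 53504 \sqrt{22} \approx 1.9745 \cdot 10^{5}$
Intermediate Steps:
$a = 16$ ($a = 2 \cdot 8 = 16$)
$J{\left(v \right)} = - 64 v \left(-1 + \sqrt{2} \sqrt{v}\right)$ ($J{\left(v \right)} = 16 \left(-4\right) \left(-1 + \sqrt{v + v}\right) v = - 64 \left(-1 + \sqrt{2 v}\right) v = - 64 \left(-1 + \sqrt{2} \sqrt{v}\right) v = - 64 v \left(-1 + \sqrt{2} \sqrt{v}\right)$)
$\left(-17 - 59\right) J{\left(11 \right)} = \left(-17 - 59\right) \left(64 \cdot 11 - 64 \sqrt{2} \cdot 11^{\frac{3}{2}}\right) = - 76 \left(704 - 64 \sqrt{2} \cdot 11 \sqrt{11}\right) = - 76 \left(704 - 704 \sqrt{22}\right) = -53504 + 53504 \sqrt{22}$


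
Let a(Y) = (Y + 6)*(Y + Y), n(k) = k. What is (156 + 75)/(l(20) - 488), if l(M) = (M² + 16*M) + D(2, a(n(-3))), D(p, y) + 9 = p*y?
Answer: 21/17 ≈ 1.2353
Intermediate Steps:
a(Y) = 2*Y*(6 + Y) (a(Y) = (6 + Y)*(2*Y) = 2*Y*(6 + Y))
D(p, y) = -9 + p*y
l(M) = -45 + M² + 16*M (l(M) = (M² + 16*M) + (-9 + 2*(2*(-3)*(6 - 3))) = (M² + 16*M) + (-9 + 2*(2*(-3)*3)) = (M² + 16*M) + (-9 + 2*(-18)) = (M² + 16*M) + (-9 - 36) = (M² + 16*M) - 45 = -45 + M² + 16*M)
(156 + 75)/(l(20) - 488) = (156 + 75)/((-45 + 20² + 16*20) - 488) = 231/((-45 + 400 + 320) - 488) = 231/(675 - 488) = 231/187 = 231*(1/187) = 21/17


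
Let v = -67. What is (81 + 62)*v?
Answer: -9581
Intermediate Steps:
(81 + 62)*v = (81 + 62)*(-67) = 143*(-67) = -9581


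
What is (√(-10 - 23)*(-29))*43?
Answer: -1247*I*√33 ≈ -7163.5*I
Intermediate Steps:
(√(-10 - 23)*(-29))*43 = (√(-33)*(-29))*43 = ((I*√33)*(-29))*43 = -29*I*√33*43 = -1247*I*√33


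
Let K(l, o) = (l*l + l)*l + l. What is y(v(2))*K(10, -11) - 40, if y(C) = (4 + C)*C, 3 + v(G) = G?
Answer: -3370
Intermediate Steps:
v(G) = -3 + G
K(l, o) = l + l*(l + l²) (K(l, o) = (l² + l)*l + l = (l + l²)*l + l = l*(l + l²) + l = l + l*(l + l²))
y(C) = C*(4 + C)
y(v(2))*K(10, -11) - 40 = ((-3 + 2)*(4 + (-3 + 2)))*(10*(1 + 10 + 10²)) - 40 = (-(4 - 1))*(10*(1 + 10 + 100)) - 40 = (-1*3)*(10*111) - 40 = -3*1110 - 40 = -3330 - 40 = -3370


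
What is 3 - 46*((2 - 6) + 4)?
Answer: 3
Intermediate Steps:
3 - 46*((2 - 6) + 4) = 3 - 46*(-4 + 4) = 3 - 46*0 = 3 + 0 = 3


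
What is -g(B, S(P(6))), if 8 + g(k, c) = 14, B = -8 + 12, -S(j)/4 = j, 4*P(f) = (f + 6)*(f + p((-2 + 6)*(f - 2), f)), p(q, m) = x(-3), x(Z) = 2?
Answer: -6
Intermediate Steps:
p(q, m) = 2
P(f) = (2 + f)*(6 + f)/4 (P(f) = ((f + 6)*(f + 2))/4 = ((6 + f)*(2 + f))/4 = ((2 + f)*(6 + f))/4 = (2 + f)*(6 + f)/4)
S(j) = -4*j
B = 4
g(k, c) = 6 (g(k, c) = -8 + 14 = 6)
-g(B, S(P(6))) = -1*6 = -6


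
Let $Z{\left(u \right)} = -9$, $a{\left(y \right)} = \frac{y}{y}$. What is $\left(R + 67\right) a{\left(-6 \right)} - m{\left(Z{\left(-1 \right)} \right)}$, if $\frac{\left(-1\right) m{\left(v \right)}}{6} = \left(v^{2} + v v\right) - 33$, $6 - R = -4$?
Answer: $851$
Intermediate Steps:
$a{\left(y \right)} = 1$
$R = 10$ ($R = 6 - -4 = 6 + 4 = 10$)
$m{\left(v \right)} = 198 - 12 v^{2}$ ($m{\left(v \right)} = - 6 \left(\left(v^{2} + v v\right) - 33\right) = - 6 \left(\left(v^{2} + v^{2}\right) - 33\right) = - 6 \left(2 v^{2} - 33\right) = - 6 \left(-33 + 2 v^{2}\right) = 198 - 12 v^{2}$)
$\left(R + 67\right) a{\left(-6 \right)} - m{\left(Z{\left(-1 \right)} \right)} = \left(10 + 67\right) 1 - \left(198 - 12 \left(-9\right)^{2}\right) = 77 \cdot 1 - \left(198 - 972\right) = 77 - \left(198 - 972\right) = 77 - -774 = 77 + 774 = 851$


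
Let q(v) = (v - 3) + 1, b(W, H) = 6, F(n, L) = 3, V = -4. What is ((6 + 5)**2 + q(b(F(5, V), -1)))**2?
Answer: 15625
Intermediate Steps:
q(v) = -2 + v (q(v) = (-3 + v) + 1 = -2 + v)
((6 + 5)**2 + q(b(F(5, V), -1)))**2 = ((6 + 5)**2 + (-2 + 6))**2 = (11**2 + 4)**2 = (121 + 4)**2 = 125**2 = 15625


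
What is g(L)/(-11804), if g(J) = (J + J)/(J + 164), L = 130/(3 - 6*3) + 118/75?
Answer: 133/17363684 ≈ 7.6597e-6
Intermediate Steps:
L = -532/75 (L = 130/(3 - 18) + 118*(1/75) = 130/(-15) + 118/75 = 130*(-1/15) + 118/75 = -26/3 + 118/75 = -532/75 ≈ -7.0933)
g(J) = 2*J/(164 + J) (g(J) = (2*J)/(164 + J) = 2*J/(164 + J))
g(L)/(-11804) = (2*(-532/75)/(164 - 532/75))/(-11804) = (2*(-532/75)/(11768/75))*(-1/11804) = (2*(-532/75)*(75/11768))*(-1/11804) = -133/1471*(-1/11804) = 133/17363684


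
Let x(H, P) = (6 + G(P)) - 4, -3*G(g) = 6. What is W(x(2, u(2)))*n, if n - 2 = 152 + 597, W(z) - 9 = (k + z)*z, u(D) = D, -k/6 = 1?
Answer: 6759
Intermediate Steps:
k = -6 (k = -6*1 = -6)
G(g) = -2 (G(g) = -1/3*6 = -2)
x(H, P) = 0 (x(H, P) = (6 - 2) - 4 = 4 - 4 = 0)
W(z) = 9 + z*(-6 + z) (W(z) = 9 + (-6 + z)*z = 9 + z*(-6 + z))
n = 751 (n = 2 + (152 + 597) = 2 + 749 = 751)
W(x(2, u(2)))*n = (9 + 0**2 - 6*0)*751 = (9 + 0 + 0)*751 = 9*751 = 6759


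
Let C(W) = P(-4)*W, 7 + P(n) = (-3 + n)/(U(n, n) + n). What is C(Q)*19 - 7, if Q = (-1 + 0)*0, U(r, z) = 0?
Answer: -7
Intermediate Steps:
P(n) = -7 + (-3 + n)/n (P(n) = -7 + (-3 + n)/(0 + n) = -7 + (-3 + n)/n)
Q = 0 (Q = -1*0 = 0)
C(W) = -21*W/4 (C(W) = (-6 - 3/(-4))*W = (-6 - 3*(-1/4))*W = (-6 + 3/4)*W = -21*W/4)
C(Q)*19 - 7 = -21/4*0*19 - 7 = 0*19 - 7 = 0 - 7 = -7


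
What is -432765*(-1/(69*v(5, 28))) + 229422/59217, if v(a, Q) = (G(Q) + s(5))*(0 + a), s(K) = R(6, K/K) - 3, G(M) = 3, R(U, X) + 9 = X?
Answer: -555418673/3631976 ≈ -152.92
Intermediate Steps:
R(U, X) = -9 + X
s(K) = -11 (s(K) = (-9 + K/K) - 3 = (-9 + 1) - 3 = -8 - 3 = -11)
v(a, Q) = -8*a (v(a, Q) = (3 - 11)*(0 + a) = -8*a)
-432765*(-1/(69*v(5, 28))) + 229422/59217 = -432765/(-8*5*(-69)) + 229422/59217 = -432765/((-40*(-69))) + 229422*(1/59217) = -432765/2760 + 76474/19739 = -432765*1/2760 + 76474/19739 = -28851/184 + 76474/19739 = -555418673/3631976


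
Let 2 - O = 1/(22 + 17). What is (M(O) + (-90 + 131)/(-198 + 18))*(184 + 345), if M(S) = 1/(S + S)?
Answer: 186737/13860 ≈ 13.473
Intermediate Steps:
O = 77/39 (O = 2 - 1/(22 + 17) = 2 - 1/39 = 77/39 ≈ 1.9744)
M(S) = 1/(2*S)
(M(O) + (-90 + 131)/(-198 + 18))*(184 + 345) = (1/(2*(77/39)) + (-90 + 131)/(-198 + 18))*(184 + 345) = ((1/2)*(39/77) + 41/(-180))*529 = (39/154 + 41*(-1/180))*529 = (39/154 - 41/180)*529 = (353/13860)*529 = 186737/13860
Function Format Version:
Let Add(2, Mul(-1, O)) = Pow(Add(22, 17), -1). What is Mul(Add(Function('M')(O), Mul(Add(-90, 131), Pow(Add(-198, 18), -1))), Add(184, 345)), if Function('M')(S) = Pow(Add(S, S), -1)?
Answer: Rational(186737, 13860) ≈ 13.473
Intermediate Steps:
O = Rational(77, 39) (O = Add(2, Mul(-1, Pow(Add(22, 17), -1))) = Add(2, Mul(-1, Pow(39, -1))) = Add(2, Mul(-1, Rational(1, 39))) = Add(2, Rational(-1, 39)) = Rational(77, 39) ≈ 1.9744)
Function('M')(S) = Mul(Rational(1, 2), Pow(S, -1)) (Function('M')(S) = Pow(Mul(2, S), -1) = Mul(Rational(1, 2), Pow(S, -1)))
Mul(Add(Function('M')(O), Mul(Add(-90, 131), Pow(Add(-198, 18), -1))), Add(184, 345)) = Mul(Add(Mul(Rational(1, 2), Pow(Rational(77, 39), -1)), Mul(Add(-90, 131), Pow(Add(-198, 18), -1))), Add(184, 345)) = Mul(Add(Mul(Rational(1, 2), Rational(39, 77)), Mul(41, Pow(-180, -1))), 529) = Mul(Add(Rational(39, 154), Mul(41, Rational(-1, 180))), 529) = Mul(Add(Rational(39, 154), Rational(-41, 180)), 529) = Mul(Rational(353, 13860), 529) = Rational(186737, 13860)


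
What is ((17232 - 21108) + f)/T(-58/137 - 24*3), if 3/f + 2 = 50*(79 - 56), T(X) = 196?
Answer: -4449645/225008 ≈ -19.775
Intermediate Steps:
f = 3/1148 (f = 3/(-2 + 50*(79 - 56)) = 3/(-2 + 50*23) = 3/(-2 + 1150) = 3/1148 ≈ 0.0026132)
((17232 - 21108) + f)/T(-58/137 - 24*3) = ((17232 - 21108) + 3/1148)/196 = (-3876 + 3/1148)*(1/196) = -4449645/1148*1/196 = -4449645/225008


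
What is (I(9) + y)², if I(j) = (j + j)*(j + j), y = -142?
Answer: 33124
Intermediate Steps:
I(j) = 4*j² (I(j) = (2*j)*(2*j) = 4*j²)
(I(9) + y)² = (4*9² - 142)² = (4*81 - 142)² = (324 - 142)² = 182² = 33124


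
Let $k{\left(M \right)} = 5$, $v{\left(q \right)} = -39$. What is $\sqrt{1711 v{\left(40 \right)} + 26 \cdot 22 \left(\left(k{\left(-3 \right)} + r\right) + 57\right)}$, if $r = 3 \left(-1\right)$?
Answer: $i \sqrt{32981} \approx 181.61 i$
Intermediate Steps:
$r = -3$
$\sqrt{1711 v{\left(40 \right)} + 26 \cdot 22 \left(\left(k{\left(-3 \right)} + r\right) + 57\right)} = \sqrt{1711 \left(-39\right) + 26 \cdot 22 \left(\left(5 - 3\right) + 57\right)} = \sqrt{-66729 + 572 \left(2 + 57\right)} = \sqrt{-66729 + 572 \cdot 59} = \sqrt{-66729 + 33748} = \sqrt{-32981} = i \sqrt{32981}$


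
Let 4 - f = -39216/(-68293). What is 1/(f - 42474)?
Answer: -68293/2900442926 ≈ -2.3546e-5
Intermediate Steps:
f = 233956/68293 (f = 4 - (-39216)/(-68293) = 4 - (-39216)*(-1)/68293 = 4 - 1*39216/68293 = 4 - 39216/68293 = 233956/68293 ≈ 3.4258)
1/(f - 42474) = 1/(233956/68293 - 42474) = 1/(-2900442926/68293) = -68293/2900442926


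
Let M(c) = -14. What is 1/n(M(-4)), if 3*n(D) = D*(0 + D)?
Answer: 3/196 ≈ 0.015306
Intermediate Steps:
n(D) = D²/3 (n(D) = (D*(0 + D))/3 = (D*D)/3 = D²/3)
1/n(M(-4)) = 1/((⅓)*(-14)²) = 1/((⅓)*196) = 1/(196/3) = 3/196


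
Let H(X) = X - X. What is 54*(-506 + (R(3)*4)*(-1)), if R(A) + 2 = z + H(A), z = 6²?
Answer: -34668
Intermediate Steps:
z = 36
H(X) = 0
R(A) = 34 (R(A) = -2 + (36 + 0) = -2 + 36 = 34)
54*(-506 + (R(3)*4)*(-1)) = 54*(-506 + (34*4)*(-1)) = 54*(-506 + 136*(-1)) = 54*(-506 - 136) = 54*(-642) = -34668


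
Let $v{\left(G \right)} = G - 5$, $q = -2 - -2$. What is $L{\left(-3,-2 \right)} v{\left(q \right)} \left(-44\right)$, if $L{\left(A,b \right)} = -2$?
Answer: $-440$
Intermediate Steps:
$q = 0$ ($q = -2 + 2 = 0$)
$v{\left(G \right)} = -5 + G$
$L{\left(-3,-2 \right)} v{\left(q \right)} \left(-44\right) = - 2 \left(-5 + 0\right) \left(-44\right) = \left(-2\right) \left(-5\right) \left(-44\right) = 10 \left(-44\right) = -440$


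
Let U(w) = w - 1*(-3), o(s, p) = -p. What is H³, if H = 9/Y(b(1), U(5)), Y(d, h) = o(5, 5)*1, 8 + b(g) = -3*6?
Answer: -729/125 ≈ -5.8320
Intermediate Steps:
b(g) = -26 (b(g) = -8 - 3*6 = -8 - 18 = -26)
U(w) = 3 + w (U(w) = w + 3 = 3 + w)
Y(d, h) = -5 (Y(d, h) = -1*5*1 = -5*1 = -5)
H = -9/5 (H = 9/(-5) = 9*(-⅕) = -9/5 ≈ -1.8000)
H³ = (-9/5)³ = -729/125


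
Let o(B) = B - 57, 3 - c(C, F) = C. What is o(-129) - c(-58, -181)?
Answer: -247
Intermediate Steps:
c(C, F) = 3 - C
o(B) = -57 + B
o(-129) - c(-58, -181) = (-57 - 129) - (3 - 1*(-58)) = -186 - (3 + 58) = -186 - 1*61 = -186 - 61 = -247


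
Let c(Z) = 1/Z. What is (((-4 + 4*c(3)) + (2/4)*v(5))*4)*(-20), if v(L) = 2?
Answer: 400/3 ≈ 133.33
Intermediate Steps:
(((-4 + 4*c(3)) + (2/4)*v(5))*4)*(-20) = (((-4 + 4/3) + (2/4)*2)*4)*(-20) = (((-4 + 4*(⅓)) + (2*(¼))*2)*4)*(-20) = (((-4 + 4/3) + (½)*2)*4)*(-20) = ((-8/3 + 1)*4)*(-20) = -5/3*4*(-20) = -20/3*(-20) = 400/3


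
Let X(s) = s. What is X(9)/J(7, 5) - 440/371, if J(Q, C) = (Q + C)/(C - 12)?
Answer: -9551/1484 ≈ -6.4360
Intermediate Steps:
J(Q, C) = (C + Q)/(-12 + C)
X(9)/J(7, 5) - 440/371 = 9/(((5 + 7)/(-12 + 5))) - 440/371 = 9/((12/(-7))) - 440*1/371 = 9/((-⅐*12)) - 440/371 = 9/(-12/7) - 440/371 = 9*(-7/12) - 440/371 = -21/4 - 440/371 = -9551/1484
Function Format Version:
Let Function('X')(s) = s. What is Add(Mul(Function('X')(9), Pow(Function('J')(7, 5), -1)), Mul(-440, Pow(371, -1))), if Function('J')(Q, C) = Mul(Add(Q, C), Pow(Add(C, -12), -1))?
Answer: Rational(-9551, 1484) ≈ -6.4360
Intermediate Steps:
Function('J')(Q, C) = Mul(Pow(Add(-12, C), -1), Add(C, Q)) (Function('J')(Q, C) = Mul(Add(C, Q), Pow(Add(-12, C), -1)) = Mul(Pow(Add(-12, C), -1), Add(C, Q)))
Add(Mul(Function('X')(9), Pow(Function('J')(7, 5), -1)), Mul(-440, Pow(371, -1))) = Add(Mul(9, Pow(Mul(Pow(Add(-12, 5), -1), Add(5, 7)), -1)), Mul(-440, Pow(371, -1))) = Add(Mul(9, Pow(Mul(Pow(-7, -1), 12), -1)), Mul(-440, Rational(1, 371))) = Add(Mul(9, Pow(Mul(Rational(-1, 7), 12), -1)), Rational(-440, 371)) = Add(Mul(9, Pow(Rational(-12, 7), -1)), Rational(-440, 371)) = Add(Mul(9, Rational(-7, 12)), Rational(-440, 371)) = Add(Rational(-21, 4), Rational(-440, 371)) = Rational(-9551, 1484)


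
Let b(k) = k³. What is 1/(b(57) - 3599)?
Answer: 1/181594 ≈ 5.5068e-6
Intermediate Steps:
1/(b(57) - 3599) = 1/(57³ - 3599) = 1/(185193 - 3599) = 1/181594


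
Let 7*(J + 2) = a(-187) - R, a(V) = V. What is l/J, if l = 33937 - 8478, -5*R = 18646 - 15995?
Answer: 891065/1646 ≈ 541.35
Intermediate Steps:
R = -2651/5 (R = -(18646 - 15995)/5 = -⅕*2651 = -2651/5 ≈ -530.20)
l = 25459
J = 1646/35 (J = -2 + (-187 - 1*(-2651/5))/7 = -2 + (-187 + 2651/5)/7 = -2 + (⅐)*(1716/5) = -2 + 1716/35 = 1646/35 ≈ 47.029)
l/J = 25459/(1646/35) = 25459*(35/1646) = 891065/1646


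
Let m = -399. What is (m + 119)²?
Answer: 78400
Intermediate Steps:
(m + 119)² = (-399 + 119)² = (-280)² = 78400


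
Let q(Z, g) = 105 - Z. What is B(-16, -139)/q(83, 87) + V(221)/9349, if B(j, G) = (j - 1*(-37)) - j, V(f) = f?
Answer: 350775/205678 ≈ 1.7055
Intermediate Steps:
B(j, G) = 37 (B(j, G) = (j + 37) - j = (37 + j) - j = 37)
B(-16, -139)/q(83, 87) + V(221)/9349 = 37/(105 - 1*83) + 221/9349 = 37/(105 - 83) + 221*(1/9349) = 37/22 + 221/9349 = 350775/205678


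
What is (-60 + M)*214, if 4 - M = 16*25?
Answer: -97584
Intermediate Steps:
M = -396 (M = 4 - 16*25 = 4 - 1*400 = 4 - 400 = -396)
(-60 + M)*214 = (-60 - 396)*214 = -456*214 = -97584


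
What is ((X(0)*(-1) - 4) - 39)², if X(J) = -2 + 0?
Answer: 1681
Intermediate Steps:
X(J) = -2
((X(0)*(-1) - 4) - 39)² = ((-2*(-1) - 4) - 39)² = ((2 - 4) - 39)² = (-2 - 39)² = (-41)² = 1681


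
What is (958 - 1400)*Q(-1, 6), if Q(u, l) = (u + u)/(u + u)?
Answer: -442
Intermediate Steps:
Q(u, l) = 1 (Q(u, l) = (2*u)/((2*u)) = (2*u)*(1/(2*u)) = 1)
(958 - 1400)*Q(-1, 6) = (958 - 1400)*1 = -442*1 = -442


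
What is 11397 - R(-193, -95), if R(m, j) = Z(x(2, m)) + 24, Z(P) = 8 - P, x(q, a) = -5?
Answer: 11360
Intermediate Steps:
R(m, j) = 37 (R(m, j) = (8 - 1*(-5)) + 24 = (8 + 5) + 24 = 13 + 24 = 37)
11397 - R(-193, -95) = 11397 - 1*37 = 11397 - 37 = 11360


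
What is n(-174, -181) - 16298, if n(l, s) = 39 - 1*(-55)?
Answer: -16204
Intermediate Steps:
n(l, s) = 94 (n(l, s) = 39 + 55 = 94)
n(-174, -181) - 16298 = 94 - 16298 = -16204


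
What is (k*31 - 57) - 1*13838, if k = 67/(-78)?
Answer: -1085887/78 ≈ -13922.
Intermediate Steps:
k = -67/78 (k = 67*(-1/78) = -67/78 ≈ -0.85897)
(k*31 - 57) - 1*13838 = (-67/78*31 - 57) - 1*13838 = (-2077/78 - 57) - 13838 = -6523/78 - 13838 = -1085887/78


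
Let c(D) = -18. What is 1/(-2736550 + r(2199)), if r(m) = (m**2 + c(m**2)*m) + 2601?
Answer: 1/2062070 ≈ 4.8495e-7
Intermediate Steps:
r(m) = 2601 + m**2 - 18*m (r(m) = (m**2 - 18*m) + 2601 = 2601 + m**2 - 18*m)
1/(-2736550 + r(2199)) = 1/(-2736550 + (2601 + 2199**2 - 18*2199)) = 1/(-2736550 + (2601 + 4835601 - 39582)) = 1/(-2736550 + 4798620) = 1/2062070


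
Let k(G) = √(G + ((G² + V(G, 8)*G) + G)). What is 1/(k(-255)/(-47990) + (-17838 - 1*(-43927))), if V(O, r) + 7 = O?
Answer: 2403360526756/62701272782532031 + 9598*√5253/62701272782532031 ≈ 3.8330e-5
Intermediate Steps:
V(O, r) = -7 + O
k(G) = √(G² + 2*G + G*(-7 + G)) (k(G) = √(G + ((G² + (-7 + G)*G) + G)) = √(G + ((G² + G*(-7 + G)) + G)) = √(G + (G + G² + G*(-7 + G))) = √(G² + 2*G + G*(-7 + G)))
1/(k(-255)/(-47990) + (-17838 - 1*(-43927))) = 1/(√(-255*(-5 + 2*(-255)))/(-47990) + (-17838 - 1*(-43927))) = 1/(√(-255*(-5 - 510))*(-1/47990) + (-17838 + 43927)) = 1/(√(-255*(-515))*(-1/47990) + 26089) = 1/(√131325*(-1/47990) + 26089) = 1/((5*√5253)*(-1/47990) + 26089) = 1/(-√5253/9598 + 26089) = 1/(26089 - √5253/9598)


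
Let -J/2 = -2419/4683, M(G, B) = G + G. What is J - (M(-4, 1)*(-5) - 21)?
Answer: -84139/4683 ≈ -17.967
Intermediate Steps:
M(G, B) = 2*G
J = 4838/4683 (J = -(-4838)/4683 = -2*(-2419/4683) = 4838/4683 ≈ 1.0331)
J - (M(-4, 1)*(-5) - 21) = 4838/4683 - ((2*(-4))*(-5) - 21) = 4838/4683 - (-8*(-5) - 21) = 4838/4683 - (40 - 21) = 4838/4683 - 1*19 = 4838/4683 - 19 = -84139/4683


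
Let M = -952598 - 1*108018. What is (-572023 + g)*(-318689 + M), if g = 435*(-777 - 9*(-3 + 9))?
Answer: 1287592251940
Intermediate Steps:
M = -1060616 (M = -952598 - 108018 = -1060616)
g = -361485 (g = 435*(-777 - 9*6) = 435*(-777 - 54) = 435*(-831) = -361485)
(-572023 + g)*(-318689 + M) = (-572023 - 361485)*(-318689 - 1060616) = -933508*(-1379305) = 1287592251940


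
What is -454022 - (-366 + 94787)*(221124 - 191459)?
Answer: -2801452987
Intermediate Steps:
-454022 - (-366 + 94787)*(221124 - 191459) = -454022 - 94421*29665 = -454022 - 1*2800998965 = -454022 - 2800998965 = -2801452987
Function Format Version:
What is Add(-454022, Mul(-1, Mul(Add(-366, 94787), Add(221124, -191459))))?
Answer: -2801452987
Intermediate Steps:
Add(-454022, Mul(-1, Mul(Add(-366, 94787), Add(221124, -191459)))) = Add(-454022, Mul(-1, Mul(94421, 29665))) = Add(-454022, Mul(-1, 2800998965)) = Add(-454022, -2800998965) = -2801452987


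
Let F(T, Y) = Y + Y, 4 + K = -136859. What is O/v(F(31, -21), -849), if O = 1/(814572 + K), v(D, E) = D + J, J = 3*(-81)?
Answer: -1/193147065 ≈ -5.1774e-9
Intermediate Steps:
J = -243
K = -136863 (K = -4 - 136859 = -136863)
F(T, Y) = 2*Y
v(D, E) = -243 + D (v(D, E) = D - 243 = -243 + D)
O = 1/677709 (O = 1/(814572 - 136863) = 1/677709 ≈ 1.4756e-6)
O/v(F(31, -21), -849) = 1/(677709*(-243 + 2*(-21))) = 1/(677709*(-243 - 42)) = (1/677709)/(-285) = (1/677709)*(-1/285) = -1/193147065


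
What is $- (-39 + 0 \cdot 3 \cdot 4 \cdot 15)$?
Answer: $39$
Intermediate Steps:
$- (-39 + 0 \cdot 3 \cdot 4 \cdot 15) = - (-39 + 0 \cdot 4 \cdot 15) = - (-39 + 0 \cdot 15) = - (-39 + 0) = \left(-1\right) \left(-39\right) = 39$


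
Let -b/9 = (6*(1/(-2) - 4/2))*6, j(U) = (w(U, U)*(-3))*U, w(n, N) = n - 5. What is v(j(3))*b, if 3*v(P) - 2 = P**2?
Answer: 88020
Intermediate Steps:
w(n, N) = -5 + n
j(U) = U*(15 - 3*U) (j(U) = ((-5 + U)*(-3))*U = (15 - 3*U)*U = U*(15 - 3*U))
b = 810 (b = -9*6*(1/(-2) - 4/2)*6 = -9*6*(1*(-1/2) - 4*1/2)*6 = -9*6*(-1/2 - 2)*6 = -9*6*(-5/2)*6 = -(-135)*6 = -9*(-90) = 810)
v(P) = 2/3 + P**2/3
v(j(3))*b = (2/3 + (3*3*(5 - 1*3))**2/3)*810 = (2/3 + (3*3*(5 - 3))**2/3)*810 = (2/3 + (3*3*2)**2/3)*810 = (2/3 + (1/3)*18**2)*810 = (2/3 + (1/3)*324)*810 = (2/3 + 108)*810 = (326/3)*810 = 88020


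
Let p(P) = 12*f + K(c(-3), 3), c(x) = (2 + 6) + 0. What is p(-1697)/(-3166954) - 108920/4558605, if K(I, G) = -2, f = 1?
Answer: -34499021573/1443689233917 ≈ -0.023896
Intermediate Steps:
c(x) = 8 (c(x) = 8 + 0 = 8)
p(P) = 10 (p(P) = 12*1 - 2 = 12 - 2 = 10)
p(-1697)/(-3166954) - 108920/4558605 = 10/(-3166954) - 108920/4558605 = 10*(-1/3166954) - 108920*1/4558605 = -5/1583477 - 21784/911721 = -34499021573/1443689233917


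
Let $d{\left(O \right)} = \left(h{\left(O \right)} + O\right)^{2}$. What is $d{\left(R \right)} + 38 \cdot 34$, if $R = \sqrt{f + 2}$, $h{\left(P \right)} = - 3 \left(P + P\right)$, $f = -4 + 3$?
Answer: $1317$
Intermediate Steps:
$f = -1$
$h{\left(P \right)} = - 6 P$ ($h{\left(P \right)} = - 3 \cdot 2 P = - 6 P$)
$R = 1$ ($R = \sqrt{-1 + 2} = \sqrt{1} = 1$)
$d{\left(O \right)} = 25 O^{2}$ ($d{\left(O \right)} = \left(- 6 O + O\right)^{2} = \left(- 5 O\right)^{2} = 25 O^{2}$)
$d{\left(R \right)} + 38 \cdot 34 = 25 \cdot 1^{2} + 38 \cdot 34 = 25 \cdot 1 + 1292 = 25 + 1292 = 1317$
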